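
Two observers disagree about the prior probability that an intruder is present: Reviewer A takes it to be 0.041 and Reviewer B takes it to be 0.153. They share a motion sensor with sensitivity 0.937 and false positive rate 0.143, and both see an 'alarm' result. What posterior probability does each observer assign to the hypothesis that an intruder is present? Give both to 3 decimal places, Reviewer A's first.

The likelihood ratio for an 'alarm' result is 0.937/0.143 = 6.5524.
Reviewer A: prior odds 0.041/0.959 = 0.042753; posterior odds 0.28014; posterior probability 0.219.
Reviewer B: prior odds 0.153/0.847 = 0.18064; posterior odds 1.1836; posterior probability 0.542.

Reviewer A: 0.219; Reviewer B: 0.542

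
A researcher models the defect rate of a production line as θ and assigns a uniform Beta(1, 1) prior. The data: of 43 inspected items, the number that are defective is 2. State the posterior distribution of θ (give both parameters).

Posterior: Beta(3, 42)

Observing 2 successes and 41 failures updates Beta(1, 1) by adding the success and failure counts to the two shape parameters: α = 1+2 = 3, β = 1+41 = 42.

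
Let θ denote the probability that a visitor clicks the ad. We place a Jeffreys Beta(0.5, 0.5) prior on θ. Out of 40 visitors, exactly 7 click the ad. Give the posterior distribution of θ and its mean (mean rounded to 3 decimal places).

Posterior: Beta(7.5, 33.5); mean ≈ 0.183

The binomial likelihood is conjugate to the Beta prior: with 7 successes and 33 failures, the posterior is Beta(0.5+7, 0.5+33) = Beta(7.5, 33.5).
E[θ | data] = 7.5/(7.5+33.5) = 0.183.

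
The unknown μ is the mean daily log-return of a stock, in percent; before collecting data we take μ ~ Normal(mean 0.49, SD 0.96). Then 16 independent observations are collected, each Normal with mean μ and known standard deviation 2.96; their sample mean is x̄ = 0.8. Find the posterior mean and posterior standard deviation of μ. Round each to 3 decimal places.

Posterior mean ≈ 0.684; posterior SD ≈ 0.586

Prior precision 1/τ₀² = 1/0.96² = 1.08507; data precision n/σ² = 16/2.96² = 1.82615.
Posterior precision = 1.08507 + 1.82615 = 2.91122, giving posterior SD = 1/√2.91122 = 0.586.
Posterior mean = (1.08507·0.49 + 1.82615·0.8) / 2.91122 = 0.684.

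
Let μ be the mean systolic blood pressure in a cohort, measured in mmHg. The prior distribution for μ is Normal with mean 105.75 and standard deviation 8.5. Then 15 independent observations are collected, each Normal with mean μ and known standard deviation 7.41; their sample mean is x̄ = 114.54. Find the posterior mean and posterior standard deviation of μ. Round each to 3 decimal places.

Posterior mean ≈ 114.116; posterior SD ≈ 1.867

Prior precision 1/τ₀² = 1/8.5² = 0.0138408; data precision n/σ² = 15/7.41² = 0.273184.
Posterior precision = 0.0138408 + 0.273184 = 0.287025, giving posterior SD = 1/√0.287025 = 1.867.
Posterior mean = (0.0138408·105.75 + 0.273184·114.54) / 0.287025 = 114.116.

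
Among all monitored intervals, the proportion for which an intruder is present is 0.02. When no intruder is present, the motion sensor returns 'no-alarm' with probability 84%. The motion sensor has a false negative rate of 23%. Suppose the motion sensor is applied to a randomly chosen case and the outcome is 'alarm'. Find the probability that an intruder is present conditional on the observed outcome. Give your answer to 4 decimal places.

P(H | E) ≈ 0.0894

Write H for 'an intruder is present'. Prior odds H:¬H = 0.02/0.98 = 0.020408. For the 'alarm' outcome, the likelihood ratio is 0.77/0.16 = 4.8125.
Posterior odds = 0.020408 × 4.8125 = 0.098214, so P(H|E) = 0.098214/(1+0.098214) = 0.0894.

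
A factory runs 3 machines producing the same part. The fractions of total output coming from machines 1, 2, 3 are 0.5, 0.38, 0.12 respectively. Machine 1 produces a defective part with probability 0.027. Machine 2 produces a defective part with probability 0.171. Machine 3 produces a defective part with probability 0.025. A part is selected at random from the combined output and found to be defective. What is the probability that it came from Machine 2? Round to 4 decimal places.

P(defective|M1) = 0.027; P(defective|M2) = 0.171; P(defective|M3) = 0.025.
Prior × likelihood for each source: 0.5·0.027=0.01350, 0.38·0.171=0.06498, 0.12·0.025=0.003000. Summing gives P(defective) = 0.081480.
P(Machine 2 | defective) = 0.06498 / 0.081480 = 0.7975.

Posterior probability ≈ 0.7975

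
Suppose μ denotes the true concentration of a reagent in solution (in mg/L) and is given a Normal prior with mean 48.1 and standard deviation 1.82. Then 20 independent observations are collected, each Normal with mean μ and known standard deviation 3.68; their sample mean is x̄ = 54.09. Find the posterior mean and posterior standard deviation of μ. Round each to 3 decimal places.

Posterior mean ≈ 53.073; posterior SD ≈ 0.750

With known σ, the Normal prior is conjugate. Weight on the data is w = (n/σ²)/(n/σ² + 1/τ₀²) = 1.47684/(1.47684+0.301896) = 0.83028.
Posterior mean = w·x̄ + (1−w)·μ₀ = 0.83028·54.09 + 0.16972·48.1 = 53.073. Posterior variance = 1/(1.47684+0.301896) = 0.562196, so SD = 0.750.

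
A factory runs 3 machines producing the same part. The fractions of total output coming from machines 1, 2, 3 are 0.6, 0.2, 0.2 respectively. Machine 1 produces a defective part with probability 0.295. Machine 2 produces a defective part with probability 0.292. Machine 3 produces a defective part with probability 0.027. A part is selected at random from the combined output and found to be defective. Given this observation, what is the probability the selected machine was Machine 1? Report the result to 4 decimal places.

Posterior probability ≈ 0.7350

Tabulate prior·likelihood by source: [1] prior 0.6, lik 0.295, product 0.1770; [2] prior 0.2, lik 0.292, product 0.05840; [3] prior 0.2, lik 0.027, product 0.005400.
Normalizing constant = 0.24080; the posterior for Machine 1 is its product over the sum, 0.1770/0.24080 = 0.7350.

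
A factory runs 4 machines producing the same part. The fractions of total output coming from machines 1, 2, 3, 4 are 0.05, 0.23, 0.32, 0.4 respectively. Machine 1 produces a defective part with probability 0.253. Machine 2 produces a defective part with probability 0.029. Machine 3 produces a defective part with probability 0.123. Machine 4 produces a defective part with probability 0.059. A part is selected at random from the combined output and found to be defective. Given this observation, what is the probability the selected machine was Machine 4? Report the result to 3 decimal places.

Tabulate prior·likelihood by source: [1] prior 0.05, lik 0.253, product 0.01265; [2] prior 0.23, lik 0.029, product 0.006670; [3] prior 0.32, lik 0.123, product 0.03936; [4] prior 0.4, lik 0.059, product 0.02360.
Normalizing constant = 0.082280; the posterior for Machine 4 is its product over the sum, 0.02360/0.082280 = 0.287.

Posterior probability ≈ 0.287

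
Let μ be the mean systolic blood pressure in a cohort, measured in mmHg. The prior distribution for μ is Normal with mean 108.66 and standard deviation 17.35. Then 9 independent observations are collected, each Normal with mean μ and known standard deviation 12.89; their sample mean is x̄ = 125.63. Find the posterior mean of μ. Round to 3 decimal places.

Posterior mean ≈ 124.649

Prior precision 1/τ₀² = 1/17.35² = 0.00332201; data precision n/σ² = 9/12.89² = 0.0541672.
Posterior precision = 0.00332201 + 0.0541672 = 0.0574892.
Posterior mean = (0.00332201·108.66 + 0.0541672·125.63) / 0.0574892 = 124.649.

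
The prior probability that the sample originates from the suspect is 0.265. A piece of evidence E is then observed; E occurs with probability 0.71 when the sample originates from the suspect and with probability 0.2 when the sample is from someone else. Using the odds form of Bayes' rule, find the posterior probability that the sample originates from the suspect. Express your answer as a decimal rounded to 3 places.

Prior odds = 0.265/(1−0.265) = 0.36054. In log-odds, ln(0.36054) = -1.0201.
Add log likelihood ratio: ln(3.5500) = 1.2669.
Posterior log-odds = 0.24681, so posterior odds = exp(0.24681) = 1.2799. Converting, P(H|E) = 1.2799/2.2799 = 0.561.

Posterior probability ≈ 0.561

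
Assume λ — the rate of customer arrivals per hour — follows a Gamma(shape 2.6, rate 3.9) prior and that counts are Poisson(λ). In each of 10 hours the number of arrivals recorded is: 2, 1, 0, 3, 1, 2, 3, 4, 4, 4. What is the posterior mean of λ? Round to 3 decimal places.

The Poisson likelihood adds the total count to the shape and the number of exposure periods to the rate. Here ∑xᵢ = 24 and n = 10, so shape 2.6→26.6 and rate 3.9→13.9.
Posterior mean = shape/rate = 26.6/13.9 = 1.914.

Posterior mean ≈ 1.914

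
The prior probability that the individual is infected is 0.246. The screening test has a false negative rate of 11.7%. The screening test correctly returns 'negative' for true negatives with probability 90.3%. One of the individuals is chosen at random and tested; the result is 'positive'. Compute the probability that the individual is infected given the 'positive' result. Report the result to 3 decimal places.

P(H | E) ≈ 0.748

Write H for 'the individual is infected'. Prior odds H:¬H = 0.246/0.754 = 0.32626. For the 'positive' outcome, the likelihood ratio is 0.883/0.097 = 9.1031.
Posterior odds = 0.32626 × 9.1031 = 2.9700, so P(H|E) = 2.9700/(1+2.9700) = 0.748.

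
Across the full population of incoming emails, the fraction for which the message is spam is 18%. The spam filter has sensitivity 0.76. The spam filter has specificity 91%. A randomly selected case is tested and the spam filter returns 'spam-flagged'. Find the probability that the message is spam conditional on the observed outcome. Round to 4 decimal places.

Let H be the event that the message is spam. P(H) = 0.18, so P(¬H) = 0.82. With E the 'spam-flagged' result, P(E|H) = 0.76 and P(E|¬H) = 0.09.
P(E) = 0.76·0.18 + 0.09·0.82 = 0.13680 + 0.073800 = 0.21060.
By Bayes' theorem, P(H|E) = 0.13680 / 0.21060 = 0.6496.

P(H | E) ≈ 0.6496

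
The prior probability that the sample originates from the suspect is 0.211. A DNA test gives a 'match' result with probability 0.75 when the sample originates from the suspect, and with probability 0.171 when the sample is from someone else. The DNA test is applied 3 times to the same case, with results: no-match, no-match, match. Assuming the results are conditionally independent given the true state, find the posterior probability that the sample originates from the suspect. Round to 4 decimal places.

Let H be the event that the sample originates from the suspect; start with P(H) = 0.211. P('match'|H) = 0.75, P('match'|¬H) = 0.171.
Update on result 1 ('no-match'): P(H) ← 0.25·0.2110 / (0.25·0.2110 + 0.829·0.7890) = 0.052750/0.70683 = 0.0746.
Update on result 2 ('no-match'): P(H) ← 0.25·0.0746 / (0.25·0.0746 + 0.829·0.9254) = 0.018657/0.78579 = 0.0237.
Update on result 3 ('match'): P(H) ← 0.75·0.0237 / (0.75·0.0237 + 0.171·0.9763) = 0.017807/0.18475 = 0.0964.

Posterior P(H) ≈ 0.0964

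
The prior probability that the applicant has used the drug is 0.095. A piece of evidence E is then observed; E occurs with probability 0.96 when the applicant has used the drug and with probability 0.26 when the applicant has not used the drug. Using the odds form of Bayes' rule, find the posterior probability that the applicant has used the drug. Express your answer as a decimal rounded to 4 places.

Posterior probability ≈ 0.2793

Prior odds = 0.095/(1−0.095) = 0.10497. In log-odds, ln(0.10497) = -2.2541.
Add log likelihood ratio: ln(3.6923) = 1.3063.
Posterior log-odds = -0.94781, so posterior odds = exp(-0.94781) = 0.38759. Converting, P(H|E) = 0.38759/1.3876 = 0.2793.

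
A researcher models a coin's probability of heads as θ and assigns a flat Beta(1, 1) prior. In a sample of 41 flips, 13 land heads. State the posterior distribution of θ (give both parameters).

Posterior: Beta(14, 29)

Observing 13 successes and 28 failures updates Beta(1, 1) by adding the success and failure counts to the two shape parameters: α = 1+13 = 14, β = 1+28 = 29.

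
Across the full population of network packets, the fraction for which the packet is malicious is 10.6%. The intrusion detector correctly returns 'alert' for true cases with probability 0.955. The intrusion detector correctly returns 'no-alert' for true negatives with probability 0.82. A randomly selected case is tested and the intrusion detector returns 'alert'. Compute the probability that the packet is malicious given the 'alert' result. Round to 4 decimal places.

P(H | E) ≈ 0.3862

Write H for 'the packet is malicious'. Prior odds H:¬H = 0.106/0.894 = 0.11857. For the 'alert' outcome, the likelihood ratio is 0.955/0.18 = 5.3056.
Posterior odds = 0.11857 × 5.3056 = 0.62907, so P(H|E) = 0.62907/(1+0.62907) = 0.3862.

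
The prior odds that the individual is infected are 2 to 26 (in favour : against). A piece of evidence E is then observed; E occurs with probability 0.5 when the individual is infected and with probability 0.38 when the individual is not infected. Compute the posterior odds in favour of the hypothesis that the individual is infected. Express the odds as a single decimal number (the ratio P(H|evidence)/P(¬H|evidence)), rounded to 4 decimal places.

Posterior odds ≈ 0.1012

Prior odds = 2/26 = 0.076923.
Likelihood ratio for E = 0.5/0.38 = 1.3158.
Posterior odds = prior odds × LR = 0.10121.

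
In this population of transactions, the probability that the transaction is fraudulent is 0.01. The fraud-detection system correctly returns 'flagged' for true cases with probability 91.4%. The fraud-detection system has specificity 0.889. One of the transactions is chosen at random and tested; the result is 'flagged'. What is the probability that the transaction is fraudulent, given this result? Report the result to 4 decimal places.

P(H | E) ≈ 0.0768

Let H be the event that the transaction is fraudulent. P(H) = 0.01, so P(¬H) = 0.99. With E the 'flagged' result, P(E|H) = 0.914 and P(E|¬H) = 0.111.
P(E) = 0.914·0.01 + 0.111·0.99 = 0.0091400 + 0.10989 = 0.11903.
By Bayes' theorem, P(H|E) = 0.0091400 / 0.11903 = 0.0768.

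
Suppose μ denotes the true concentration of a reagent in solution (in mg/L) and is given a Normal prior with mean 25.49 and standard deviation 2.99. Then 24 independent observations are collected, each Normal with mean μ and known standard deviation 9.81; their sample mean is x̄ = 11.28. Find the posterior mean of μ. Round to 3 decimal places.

Posterior mean ≈ 15.680

With known σ, the Normal prior is conjugate. Weight on the data is w = (n/σ²)/(n/σ² + 1/τ₀²) = 0.249387/(0.249387+0.111856) = 0.69036.
Posterior mean = w·x̄ + (1−w)·μ₀ = 0.69036·11.28 + 0.30964·25.49 = 15.680.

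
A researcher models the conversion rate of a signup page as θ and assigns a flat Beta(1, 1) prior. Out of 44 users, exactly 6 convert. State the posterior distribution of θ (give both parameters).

The binomial likelihood is conjugate to the Beta prior: with 6 successes and 38 failures, the posterior is Beta(1+6, 1+38) = Beta(7, 39).

Posterior: Beta(7, 39)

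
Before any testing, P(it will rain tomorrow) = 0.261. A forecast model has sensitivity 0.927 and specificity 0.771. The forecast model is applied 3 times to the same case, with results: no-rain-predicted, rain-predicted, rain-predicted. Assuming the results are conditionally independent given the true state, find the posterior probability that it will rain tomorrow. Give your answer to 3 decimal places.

Let H be the event that it will rain tomorrow; start with P(H) = 0.261. P('rain-predicted'|H) = 0.927, P('rain-predicted'|¬H) = 0.229.
Update on result 1 ('no-rain-predicted'): P(H) ← 0.073·0.2610 / (0.073·0.2610 + 0.771·0.7390) = 0.019053/0.58882 = 0.0324.
Update on result 2 ('rain-predicted'): P(H) ← 0.927·0.0324 / (0.927·0.0324 + 0.229·0.9676) = 0.029996/0.25159 = 0.1192.
Update on result 3 ('rain-predicted'): P(H) ← 0.927·0.1192 / (0.927·0.1192 + 0.229·0.8808) = 0.11052/0.31222 = 0.3540.

Posterior P(H) ≈ 0.354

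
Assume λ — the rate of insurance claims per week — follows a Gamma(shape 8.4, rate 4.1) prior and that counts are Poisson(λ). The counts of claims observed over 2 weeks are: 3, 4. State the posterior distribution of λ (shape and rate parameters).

The Poisson likelihood adds the total count to the shape and the number of exposure periods to the rate. Here ∑xᵢ = 7 and n = 2, so shape 8.4→15.4 and rate 4.1→6.1.

Posterior: Gamma(shape=15.4, rate=6.1)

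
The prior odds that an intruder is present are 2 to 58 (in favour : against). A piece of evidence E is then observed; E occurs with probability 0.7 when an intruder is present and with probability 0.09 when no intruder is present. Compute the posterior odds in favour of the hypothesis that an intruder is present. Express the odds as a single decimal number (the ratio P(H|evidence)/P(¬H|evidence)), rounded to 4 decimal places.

Prior odds = 2/58 = 0.034483.
Likelihood ratio for E = 0.7/0.09 = 7.7778.
Posterior odds = prior odds × LR = 0.26820.

Posterior odds ≈ 0.2682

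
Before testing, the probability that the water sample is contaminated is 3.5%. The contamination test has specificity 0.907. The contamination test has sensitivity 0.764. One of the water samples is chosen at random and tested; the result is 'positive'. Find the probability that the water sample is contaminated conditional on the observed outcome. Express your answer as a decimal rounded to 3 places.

Write H for 'the water sample is contaminated'. Prior odds H:¬H = 0.035/0.965 = 0.036269. For the 'positive' outcome, the likelihood ratio is 0.764/0.093 = 8.2151.
Posterior odds = 0.036269 × 8.2151 = 0.29796, so P(H|E) = 0.29796/(1+0.29796) = 0.230.

P(H | E) ≈ 0.230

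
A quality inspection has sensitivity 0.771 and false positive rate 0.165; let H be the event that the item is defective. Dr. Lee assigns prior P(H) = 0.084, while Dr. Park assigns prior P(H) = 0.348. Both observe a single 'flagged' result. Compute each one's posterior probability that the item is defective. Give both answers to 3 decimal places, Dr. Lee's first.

P('+'|H) = 0.771, P('+'|¬H) = 0.165.
Dr. Lee: numerator 0.771·0.084 = 0.064764; evidence = 0.064764+0.165·0.916 = 0.21590; posterior = 0.300.
Dr. Park: numerator 0.771·0.348 = 0.26831; evidence = 0.26831+0.165·0.652 = 0.37589; posterior = 0.714.

Dr. Lee: 0.300; Dr. Park: 0.714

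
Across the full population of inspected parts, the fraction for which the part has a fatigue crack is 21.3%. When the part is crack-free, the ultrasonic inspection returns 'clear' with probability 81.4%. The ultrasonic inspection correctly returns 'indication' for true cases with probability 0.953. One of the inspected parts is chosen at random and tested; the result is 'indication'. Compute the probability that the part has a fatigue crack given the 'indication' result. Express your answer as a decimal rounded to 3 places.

Write H for 'the part has a fatigue crack'. Prior odds H:¬H = 0.213/0.787 = 0.27065. For the 'indication' outcome, the likelihood ratio is 0.953/0.186 = 5.1237.
Posterior odds = 0.27065 × 5.1237 = 1.3867, so P(H|E) = 1.3867/(1+1.3867) = 0.581.

P(H | E) ≈ 0.581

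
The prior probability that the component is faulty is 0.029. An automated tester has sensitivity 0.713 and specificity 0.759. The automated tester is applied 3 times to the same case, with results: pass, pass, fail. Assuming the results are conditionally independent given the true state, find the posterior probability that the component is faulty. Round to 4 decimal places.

Posterior P(H) ≈ 0.0125

With H the event that the component is faulty, the joint likelihood of the observed sequence is P(data|H) = 0.287·0.287·0.713 = 0.058729 and P(data|¬H) = 0.759·0.759·0.241 = 0.13884.
Bayes: P(H|data) = 0.029·0.058729 / (0.029·0.058729 + 0.971·0.13884) = 0.0017031/0.13651 = 0.0125.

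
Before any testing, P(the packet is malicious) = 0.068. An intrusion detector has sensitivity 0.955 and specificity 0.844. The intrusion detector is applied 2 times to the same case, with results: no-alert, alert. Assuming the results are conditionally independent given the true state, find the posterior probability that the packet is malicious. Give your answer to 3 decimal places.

Let H be the event that the packet is malicious; start with P(H) = 0.068. P('alert'|H) = 0.955, P('alert'|¬H) = 0.156.
Update on result 1 ('no-alert'): P(H) ← 0.045·0.0680 / (0.045·0.0680 + 0.844·0.9320) = 0.0030600/0.78967 = 0.0039.
Update on result 2 ('alert'): P(H) ← 0.955·0.0039 / (0.955·0.0039 + 0.156·0.9961) = 0.0037007/0.15910 = 0.0233.

Posterior P(H) ≈ 0.023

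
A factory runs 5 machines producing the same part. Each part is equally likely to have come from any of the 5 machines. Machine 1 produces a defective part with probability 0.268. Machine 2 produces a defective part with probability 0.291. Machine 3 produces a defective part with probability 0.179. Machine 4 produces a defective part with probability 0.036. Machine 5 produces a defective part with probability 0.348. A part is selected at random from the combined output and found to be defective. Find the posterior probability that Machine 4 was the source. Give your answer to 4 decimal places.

Tabulate prior·likelihood by source: [1] prior 0.2, lik 0.268, product 0.05360; [2] prior 0.2, lik 0.291, product 0.05820; [3] prior 0.2, lik 0.179, product 0.03580; [4] prior 0.2, lik 0.036, product 0.007200; [5] prior 0.2, lik 0.348, product 0.06960.
Normalizing constant = 0.22440; the posterior for Machine 4 is its product over the sum, 0.007200/0.22440 = 0.0321.

Posterior probability ≈ 0.0321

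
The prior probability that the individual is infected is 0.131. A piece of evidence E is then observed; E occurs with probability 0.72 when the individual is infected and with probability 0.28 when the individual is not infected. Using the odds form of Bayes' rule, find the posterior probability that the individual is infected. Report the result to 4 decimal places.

Posterior probability ≈ 0.2794

Prior odds = 0.131/(1−0.131) = 0.15075. In log-odds, ln(0.15075) = -1.8921.
Add log likelihood ratio: ln(2.5714) = 0.94446.
Posterior log-odds = -0.94768, so posterior odds = exp(-0.94768) = 0.38764. Converting, P(H|E) = 0.38764/1.3876 = 0.2794.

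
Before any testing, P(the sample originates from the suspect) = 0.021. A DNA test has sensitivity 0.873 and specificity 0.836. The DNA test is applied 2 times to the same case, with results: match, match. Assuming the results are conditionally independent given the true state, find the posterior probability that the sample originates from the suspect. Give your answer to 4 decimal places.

Posterior P(H) ≈ 0.3780

Let H be the event that the sample originates from the suspect; start with P(H) = 0.021. P('match'|H) = 0.873, P('match'|¬H) = 0.164.
Update on result 1 ('match'): P(H) ← 0.873·0.0210 / (0.873·0.0210 + 0.164·0.9790) = 0.018333/0.17889 = 0.1025.
Update on result 2 ('match'): P(H) ← 0.873·0.1025 / (0.873·0.1025 + 0.164·0.8975) = 0.089467/0.23666 = 0.3780.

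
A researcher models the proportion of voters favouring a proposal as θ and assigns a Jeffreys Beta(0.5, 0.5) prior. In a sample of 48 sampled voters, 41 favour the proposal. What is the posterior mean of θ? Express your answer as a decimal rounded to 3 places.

The binomial likelihood is conjugate to the Beta prior: with 41 successes and 7 failures, the posterior is Beta(0.5+41, 0.5+7) = Beta(41.5, 7.5).
E[θ | data] = 41.5/(41.5+7.5) = 0.847.

Posterior mean ≈ 0.847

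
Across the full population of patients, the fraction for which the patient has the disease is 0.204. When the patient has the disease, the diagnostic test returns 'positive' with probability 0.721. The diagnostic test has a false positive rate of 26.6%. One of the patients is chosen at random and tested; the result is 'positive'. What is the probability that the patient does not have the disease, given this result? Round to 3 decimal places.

P(¬H | E) ≈ 0.590

Write H for 'the patient has the disease'. Prior odds H:¬H = 0.204/0.796 = 0.25628. For the 'positive' outcome, the likelihood ratio is 0.721/0.266 = 2.7105.
Posterior odds = 0.25628 × 2.7105 = 0.69466, so P(H|E) = 0.69466/(1+0.69466) = 0.410. Then P(¬H|E) = 1 − 0.410 = 0.590.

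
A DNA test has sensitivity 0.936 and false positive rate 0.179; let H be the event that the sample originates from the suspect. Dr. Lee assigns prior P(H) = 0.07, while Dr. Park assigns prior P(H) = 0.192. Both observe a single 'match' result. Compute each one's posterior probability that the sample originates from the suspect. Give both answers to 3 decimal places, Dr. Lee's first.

The likelihood ratio for a 'match' result is 0.936/0.179 = 5.2291.
Dr. Lee: prior odds 0.07/0.93 = 0.075269; posterior odds 0.39358; posterior probability 0.282.
Dr. Park: prior odds 0.192/0.808 = 0.23762; posterior odds 1.2425; posterior probability 0.554.

Dr. Lee: 0.282; Dr. Park: 0.554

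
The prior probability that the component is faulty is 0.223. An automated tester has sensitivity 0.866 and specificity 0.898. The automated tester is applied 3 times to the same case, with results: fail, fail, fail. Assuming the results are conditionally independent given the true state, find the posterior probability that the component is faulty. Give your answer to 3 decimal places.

Posterior P(H) ≈ 0.994

With H the event that the component is faulty, the joint likelihood of the observed sequence is P(data|H) = 0.866·0.866·0.866 = 0.64946 and P(data|¬H) = 0.102·0.102·0.102 = 0.0010612.
Bayes: P(H|data) = 0.223·0.64946 / (0.223·0.64946 + 0.777·0.0010612) = 0.14483/0.14565 = 0.9943.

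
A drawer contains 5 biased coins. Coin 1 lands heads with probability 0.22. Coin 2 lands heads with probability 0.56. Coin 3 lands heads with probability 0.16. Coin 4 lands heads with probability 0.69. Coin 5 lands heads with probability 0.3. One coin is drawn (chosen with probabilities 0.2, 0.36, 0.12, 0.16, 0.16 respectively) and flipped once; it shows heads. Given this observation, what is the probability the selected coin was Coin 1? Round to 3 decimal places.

Posterior probability ≈ 0.104

P(heads|C1) = 0.22; P(heads|C2) = 0.56; P(heads|C3) = 0.16; P(heads|C4) = 0.69; P(heads|C5) = 0.3.
Prior × likelihood for each source: 0.2·0.22=0.04400, 0.36·0.56=0.2016, 0.12·0.16=0.01920, 0.16·0.69=0.1104, 0.16·0.3=0.04800. Summing gives P(heads) = 0.42320.
P(Coin 1 | heads) = 0.04400 / 0.42320 = 0.104.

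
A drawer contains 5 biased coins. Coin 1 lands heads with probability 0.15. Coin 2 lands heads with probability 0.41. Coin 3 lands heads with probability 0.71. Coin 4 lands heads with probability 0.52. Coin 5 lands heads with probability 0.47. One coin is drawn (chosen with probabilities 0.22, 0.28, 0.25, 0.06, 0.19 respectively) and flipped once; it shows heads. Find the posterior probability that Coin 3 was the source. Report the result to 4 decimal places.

Tabulate prior·likelihood by source: [1] prior 0.22, lik 0.15, product 0.03300; [2] prior 0.28, lik 0.41, product 0.1148; [3] prior 0.25, lik 0.71, product 0.1775; [4] prior 0.06, lik 0.52, product 0.03120; [5] prior 0.19, lik 0.47, product 0.08930.
Normalizing constant = 0.44580; the posterior for Coin 3 is its product over the sum, 0.1775/0.44580 = 0.3982.

Posterior probability ≈ 0.3982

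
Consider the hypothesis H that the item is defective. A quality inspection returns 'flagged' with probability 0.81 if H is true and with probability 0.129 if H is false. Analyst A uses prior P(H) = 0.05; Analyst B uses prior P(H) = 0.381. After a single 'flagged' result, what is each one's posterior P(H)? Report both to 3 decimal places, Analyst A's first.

Analyst A: 0.248; Analyst B: 0.794

The likelihood ratio for a 'flagged' result is 0.81/0.129 = 6.2791.
Analyst A: prior odds 0.05/0.95 = 0.052632; posterior odds 0.33048; posterior probability 0.248.
Analyst B: prior odds 0.381/0.619 = 0.61551; posterior odds 3.8648; posterior probability 0.794.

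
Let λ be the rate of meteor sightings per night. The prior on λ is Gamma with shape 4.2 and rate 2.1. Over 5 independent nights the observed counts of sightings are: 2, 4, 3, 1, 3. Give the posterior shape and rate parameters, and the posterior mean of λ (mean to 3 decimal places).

Posterior: Gamma(shape=17.2, rate=7.1); mean ≈ 2.423

The Poisson likelihood adds the total count to the shape and the number of exposure periods to the rate. Here ∑xᵢ = 13 and n = 5, so shape 4.2→17.2 and rate 2.1→7.1.
E[λ | data] = 17.2/7.1 = 2.423.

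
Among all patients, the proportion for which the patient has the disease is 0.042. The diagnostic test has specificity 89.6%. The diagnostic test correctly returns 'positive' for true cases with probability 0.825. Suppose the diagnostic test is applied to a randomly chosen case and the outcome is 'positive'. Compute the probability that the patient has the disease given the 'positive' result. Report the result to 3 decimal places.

Write H for 'the patient has the disease'. Prior odds H:¬H = 0.042/0.958 = 0.043841. For the 'positive' outcome, the likelihood ratio is 0.825/0.104 = 7.9327.
Posterior odds = 0.043841 × 7.9327 = 0.34778, so P(H|E) = 0.34778/(1+0.34778) = 0.258.

P(H | E) ≈ 0.258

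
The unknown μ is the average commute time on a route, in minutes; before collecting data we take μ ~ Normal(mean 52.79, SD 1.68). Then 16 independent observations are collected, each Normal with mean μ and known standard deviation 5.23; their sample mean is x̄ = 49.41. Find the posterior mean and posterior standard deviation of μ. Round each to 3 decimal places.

Posterior mean ≈ 50.685; posterior SD ≈ 1.032

Prior precision 1/τ₀² = 1/1.68² = 0.354308; data precision n/σ² = 16/5.23² = 0.584947.
Posterior precision = 0.354308 + 0.584947 = 0.939256, giving posterior SD = 1/√0.939256 = 1.032.
Posterior mean = (0.354308·52.79 + 0.584947·49.41) / 0.939256 = 50.685.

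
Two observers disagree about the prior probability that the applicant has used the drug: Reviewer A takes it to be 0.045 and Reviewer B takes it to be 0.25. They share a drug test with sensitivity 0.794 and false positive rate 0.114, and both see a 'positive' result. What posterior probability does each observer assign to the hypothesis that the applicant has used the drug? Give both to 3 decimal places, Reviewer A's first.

The likelihood ratio for a 'positive' result is 0.794/0.114 = 6.9649.
Reviewer A: prior odds 0.045/0.955 = 0.047120; posterior odds 0.32819; posterior probability 0.247.
Reviewer B: prior odds 0.25/0.75 = 0.33333; posterior odds 2.3216; posterior probability 0.699.

Reviewer A: 0.247; Reviewer B: 0.699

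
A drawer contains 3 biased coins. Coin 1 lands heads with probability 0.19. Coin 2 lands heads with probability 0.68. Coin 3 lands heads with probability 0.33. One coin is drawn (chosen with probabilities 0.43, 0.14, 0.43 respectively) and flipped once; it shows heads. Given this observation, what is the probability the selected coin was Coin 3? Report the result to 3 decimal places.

P(heads|C1) = 0.19; P(heads|C2) = 0.68; P(heads|C3) = 0.33.
Prior × likelihood for each source: 0.43·0.19=0.08170, 0.14·0.68=0.09520, 0.43·0.33=0.1419. Summing gives P(heads) = 0.31880.
P(Coin 3 | heads) = 0.1419 / 0.31880 = 0.445.

Posterior probability ≈ 0.445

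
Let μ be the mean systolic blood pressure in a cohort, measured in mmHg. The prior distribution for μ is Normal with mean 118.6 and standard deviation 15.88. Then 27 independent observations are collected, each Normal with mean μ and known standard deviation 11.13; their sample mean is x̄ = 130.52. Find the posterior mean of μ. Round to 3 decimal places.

Posterior mean ≈ 130.307

With known σ, the Normal prior is conjugate. Weight on the data is w = (n/σ²)/(n/σ² + 1/τ₀²) = 0.217958/(0.217958+0.00396551) = 0.98213.
Posterior mean = w·x̄ + (1−w)·μ₀ = 0.98213·130.52 + 0.017869·118.6 = 130.307.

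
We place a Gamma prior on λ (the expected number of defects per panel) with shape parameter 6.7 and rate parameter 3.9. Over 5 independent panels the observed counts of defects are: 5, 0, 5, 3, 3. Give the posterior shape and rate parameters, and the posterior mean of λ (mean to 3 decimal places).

Total count ∑xᵢ = 16 over n = 5 panels.
Gamma is conjugate to the Poisson likelihood: posterior is Gamma(shape = 6.7+16 = 22.7, rate = 3.9+5 = 8.9).
Posterior mean = shape/rate = 22.7/8.9 = 2.551.

Posterior: Gamma(shape=22.7, rate=8.9); mean ≈ 2.551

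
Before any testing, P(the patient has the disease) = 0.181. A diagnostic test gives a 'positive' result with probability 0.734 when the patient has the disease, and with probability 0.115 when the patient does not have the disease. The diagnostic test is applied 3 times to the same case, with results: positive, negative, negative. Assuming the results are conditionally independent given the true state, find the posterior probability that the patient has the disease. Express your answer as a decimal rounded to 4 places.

With H the event that the patient has the disease, the joint likelihood of the observed sequence is P(data|H) = 0.734·0.266·0.266 = 0.051935 and P(data|¬H) = 0.115·0.885·0.885 = 0.090071.
Bayes: P(H|data) = 0.181·0.051935 / (0.181·0.051935 + 0.819·0.090071) = 0.0094002/0.083168 = 0.1130.

Posterior P(H) ≈ 0.1130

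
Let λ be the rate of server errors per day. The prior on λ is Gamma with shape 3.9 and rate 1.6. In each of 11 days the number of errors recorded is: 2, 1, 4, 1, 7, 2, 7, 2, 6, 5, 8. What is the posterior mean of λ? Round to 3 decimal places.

The Poisson likelihood adds the total count to the shape and the number of exposure periods to the rate. Here ∑xᵢ = 45 and n = 11, so shape 3.9→48.9 and rate 1.6→12.6.
E[λ | data] = 48.9/12.6 = 3.881.

Posterior mean ≈ 3.881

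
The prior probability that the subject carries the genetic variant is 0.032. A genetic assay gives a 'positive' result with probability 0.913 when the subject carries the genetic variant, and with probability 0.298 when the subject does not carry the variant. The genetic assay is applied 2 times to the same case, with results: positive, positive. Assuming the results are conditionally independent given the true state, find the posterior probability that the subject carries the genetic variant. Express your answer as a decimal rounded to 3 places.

With H the event that the subject carries the genetic variant, the joint likelihood of the observed sequence is P(data|H) = 0.913·0.913 = 0.83357 and P(data|¬H) = 0.298·0.298 = 0.088804.
Bayes: P(H|data) = 0.032·0.83357 / (0.032·0.83357 + 0.968·0.088804) = 0.026674/0.11264 = 0.2368.

Posterior P(H) ≈ 0.237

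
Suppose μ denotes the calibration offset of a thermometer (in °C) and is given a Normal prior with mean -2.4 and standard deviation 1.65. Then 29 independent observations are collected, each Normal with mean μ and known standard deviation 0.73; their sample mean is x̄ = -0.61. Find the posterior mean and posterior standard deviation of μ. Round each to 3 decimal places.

With known σ, the Normal prior is conjugate. Weight on the data is w = (n/σ²)/(n/σ² + 1/τ₀²) = 54.4192/(54.4192+0.367309) = 0.99330.
Posterior mean = w·x̄ + (1−w)·μ₀ = 0.99330·-0.61 + 0.0067044·-2.4 = -0.622. Posterior variance = 1/(54.4192+0.367309) = 0.0182527, so SD = 0.135.

Posterior mean ≈ -0.622; posterior SD ≈ 0.135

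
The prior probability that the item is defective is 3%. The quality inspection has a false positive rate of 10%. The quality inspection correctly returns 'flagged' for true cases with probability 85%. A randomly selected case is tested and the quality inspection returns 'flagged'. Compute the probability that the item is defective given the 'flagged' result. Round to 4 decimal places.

Write H for 'the item is defective'. Prior odds H:¬H = 0.03/0.97 = 0.030928. For the 'flagged' outcome, the likelihood ratio is 0.85/0.1 = 8.5000.
Posterior odds = 0.030928 × 8.5000 = 0.26289, so P(H|E) = 0.26289/(1+0.26289) = 0.2082.

P(H | E) ≈ 0.2082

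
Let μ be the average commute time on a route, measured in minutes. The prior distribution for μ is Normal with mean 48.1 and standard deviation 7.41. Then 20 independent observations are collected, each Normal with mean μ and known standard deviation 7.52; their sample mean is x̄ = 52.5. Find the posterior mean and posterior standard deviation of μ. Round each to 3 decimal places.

Prior precision 1/τ₀² = 1/7.41² = 0.0182122; data precision n/σ² = 20/7.52² = 0.353667.
Posterior precision = 0.0182122 + 0.353667 = 0.371879, giving posterior SD = 1/√0.371879 = 1.640.
Posterior mean = (0.0182122·48.1 + 0.353667·52.5) / 0.371879 = 52.285.

Posterior mean ≈ 52.285; posterior SD ≈ 1.640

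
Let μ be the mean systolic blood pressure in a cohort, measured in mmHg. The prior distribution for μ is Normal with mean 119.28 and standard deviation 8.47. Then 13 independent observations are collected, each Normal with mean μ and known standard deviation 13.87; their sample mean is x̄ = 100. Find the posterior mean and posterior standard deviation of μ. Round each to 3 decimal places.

With known σ, the Normal prior is conjugate. Weight on the data is w = (n/σ²)/(n/σ² + 1/τ₀²) = 0.0675757/(0.0675757+0.0139391) = 0.82900.
Posterior mean = w·x̄ + (1−w)·μ₀ = 0.82900·100 + 0.17100·119.28 = 103.297. Posterior variance = 1/(0.0675757+0.0139391) = 12.2677, so SD = 3.503.

Posterior mean ≈ 103.297; posterior SD ≈ 3.503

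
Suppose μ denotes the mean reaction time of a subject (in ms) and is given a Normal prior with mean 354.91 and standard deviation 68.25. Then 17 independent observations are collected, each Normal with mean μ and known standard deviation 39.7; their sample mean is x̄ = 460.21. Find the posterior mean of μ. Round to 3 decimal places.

Posterior mean ≈ 458.155

Prior precision 1/τ₀² = 1/68.25² = 0.00021468; data precision n/σ² = 17/39.7² = 0.0107862.
Posterior precision = 0.00021468 + 0.0107862 = 0.0110009.
Posterior mean = (0.00021468·354.91 + 0.0107862·460.21) / 0.0110009 = 458.155.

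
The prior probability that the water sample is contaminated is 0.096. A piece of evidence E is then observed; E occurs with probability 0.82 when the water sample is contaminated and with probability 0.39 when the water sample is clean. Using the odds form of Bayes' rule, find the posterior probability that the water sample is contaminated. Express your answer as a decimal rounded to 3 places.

Posterior probability ≈ 0.183

Prior odds = 0.096/(1−0.096) = 0.10619.
Likelihood ratio for E = 0.82/0.39 = 2.1026.
Posterior odds = prior odds × LR = 0.22328.
Posterior probability = odds/(1+odds) = 0.22328/1.2233 = 0.183.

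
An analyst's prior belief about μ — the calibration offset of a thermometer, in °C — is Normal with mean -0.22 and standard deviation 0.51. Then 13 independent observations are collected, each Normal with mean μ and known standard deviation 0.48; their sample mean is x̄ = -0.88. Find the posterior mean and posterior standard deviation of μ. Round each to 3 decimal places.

With known σ, the Normal prior is conjugate. Weight on the data is w = (n/σ²)/(n/σ² + 1/τ₀²) = 56.4236/(56.4236+3.84468) = 0.93621.
Posterior mean = w·x̄ + (1−w)·μ₀ = 0.93621·-0.88 + 0.063793·-0.22 = -0.838. Posterior variance = 1/(56.4236+3.84468) = 0.0165925, so SD = 0.129.

Posterior mean ≈ -0.838; posterior SD ≈ 0.129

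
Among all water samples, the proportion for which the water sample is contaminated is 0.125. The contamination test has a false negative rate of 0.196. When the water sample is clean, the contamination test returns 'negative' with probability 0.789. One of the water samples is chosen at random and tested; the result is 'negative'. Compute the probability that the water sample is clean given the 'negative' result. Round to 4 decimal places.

Let H be the event that the water sample is contaminated. P(H) = 0.125, so P(¬H) = 0.875. With E the 'negative' result, P(E|H) = 0.196 and P(E|¬H) = 0.789.
P(E) = 0.196·0.125 + 0.789·0.875 = 0.024500 + 0.69038 = 0.71488.
By Bayes' theorem, P(H|E) = 0.024500 / 0.71488 = 0.0343. Hence P(¬H|E) = 1 − 0.0343 = 0.9657.

P(¬H | E) ≈ 0.9657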